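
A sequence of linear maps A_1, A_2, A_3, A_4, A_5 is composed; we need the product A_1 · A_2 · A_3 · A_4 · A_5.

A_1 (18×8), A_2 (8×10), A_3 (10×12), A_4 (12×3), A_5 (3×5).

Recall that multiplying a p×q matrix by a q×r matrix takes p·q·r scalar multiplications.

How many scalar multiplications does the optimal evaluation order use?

1302

Adjacent pairs: A_1A_2 = 18·8·10 = 1440; A_2A_3 = 8·10·12 = 960; A_3A_4 = 10·12·3 = 360; A_4A_5 = 12·3·5 = 180.
Length 3: A_1..A_3: k=1: 0+960+18·8·12=2688; k=2: 1440+0+18·10·12=3600 → min 2688 | A_2..A_4: k=2: 0+360+8·10·3=600; k=3: 960+0+8·12·3=1248 → min 600 | A_3..A_5: k=3: 0+180+10·12·5=780; k=4: 360+0+10·3·5=510 → min 510.
Length 4: A_1..A_4: k=1: 0+600+18·8·3=1032; k=2: 1440+360+18·10·3=2340; k=3: 2688+0+18·12·3=3336 → min 1032 | A_2..A_5: k=2: 0+510+8·10·5=910; k=3: 960+180+8·12·5=1620; k=4: 600+0+8·3·5=720 → min 720.
Length 5: A_1..A_5: k=1: 0+720+18·8·5=1440; k=2: 1440+510+18·10·5=2850; k=3: 2688+180+18·12·5=3948; k=4: 1032+0+18·3·5=1302 → min 1302.
Optimal order: ((A_1 · (A_2 · (A_3 · A_4))) · A_5) with cost 1302.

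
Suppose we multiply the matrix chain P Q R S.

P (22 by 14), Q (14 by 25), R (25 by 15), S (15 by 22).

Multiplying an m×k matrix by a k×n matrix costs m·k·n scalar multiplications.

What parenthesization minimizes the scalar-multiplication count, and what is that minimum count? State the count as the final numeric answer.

Adjacent pairs: PQ = 22·14·25 = 7700; QR = 14·25·15 = 5250; RS = 25·15·22 = 8250.
Length 3: P..R: k=1: 0+5250+22·14·15=9870; k=2: 7700+0+22·25·15=15950 → min 9870 | Q..S: k=2: 0+8250+14·25·22=15950; k=3: 5250+0+14·15·22=9870 → min 9870.
Length 4: P..S: k=1: 0+9870+22·14·22=16646; k=2: 7700+8250+22·25·22=28050; k=3: 9870+0+22·15·22=17130 → min 16646.
Optimal parenthesization: (P ((Q R) S)) with cost 16646.

16646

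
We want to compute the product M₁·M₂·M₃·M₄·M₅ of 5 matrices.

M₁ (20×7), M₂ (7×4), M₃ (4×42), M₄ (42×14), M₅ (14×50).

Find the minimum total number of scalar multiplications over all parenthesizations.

9712

Adjacent pairs: M₁M₂ = 20·7·4 = 560; M₂M₃ = 7·4·42 = 1176; M₃M₄ = 4·42·14 = 2352; M₄M₅ = 42·14·50 = 29400.
Length 3: M₁..M₃: k=1: 0+1176+20·7·42=7056; k=2: 560+0+20·4·42=3920 → min 3920 | M₂..M₄: k=2: 0+2352+7·4·14=2744; k=3: 1176+0+7·42·14=5292 → min 2744 | M₃..M₅: k=3: 0+29400+4·42·50=37800; k=4: 2352+0+4·14·50=5152 → min 5152.
Length 4: M₁..M₄: k=1: 0+2744+20·7·14=4704; k=2: 560+2352+20·4·14=4032; k=3: 3920+0+20·42·14=15680 → min 4032 | M₂..M₅: k=2: 0+5152+7·4·50=6552; k=3: 1176+29400+7·42·50=45276; k=4: 2744+0+7·14·50=7644 → min 6552.
Length 5: M₁..M₅: k=1: 0+6552+20·7·50=13552; k=2: 560+5152+20·4·50=9712; k=3: 3920+29400+20·42·50=75320; k=4: 4032+0+20·14·50=18032 → min 9712.
Optimal order: ((M₁·M₂)·((M₃·M₄)·M₅)) with cost 9712.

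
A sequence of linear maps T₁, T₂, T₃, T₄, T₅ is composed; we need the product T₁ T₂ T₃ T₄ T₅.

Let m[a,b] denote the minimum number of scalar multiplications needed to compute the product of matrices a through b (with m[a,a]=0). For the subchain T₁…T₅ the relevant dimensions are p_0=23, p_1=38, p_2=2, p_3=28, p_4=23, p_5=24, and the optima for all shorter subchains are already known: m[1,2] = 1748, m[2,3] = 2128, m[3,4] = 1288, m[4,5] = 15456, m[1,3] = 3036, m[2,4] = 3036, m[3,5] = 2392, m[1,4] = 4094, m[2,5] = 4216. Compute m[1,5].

m[1,5] = min over k∈[1,4] of m[1,k]+m[k+1,5]+p_{0}·p_k·p_{5}.
k=1: 0 + 4216 + 23·38·24 = 25192; k=2: 1748 + 2392 + 23·2·24 = 5244; k=3: 3036 + 15456 + 23·28·24 = 33948; k=4: 4094 + 0 + 23·23·24 = 16790.
Minimum: 5244 at k=2.

5244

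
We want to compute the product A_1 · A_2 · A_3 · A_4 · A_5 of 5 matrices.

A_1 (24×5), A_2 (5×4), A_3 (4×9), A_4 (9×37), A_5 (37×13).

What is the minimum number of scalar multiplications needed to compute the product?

Adjacent pairs: A_1A_2 = 24·5·4 = 480; A_2A_3 = 5·4·9 = 180; A_3A_4 = 4·9·37 = 1332; A_4A_5 = 9·37·13 = 4329.
Length 3: A_1..A_3: k=1: 0+180+24·5·9=1260; k=2: 480+0+24·4·9=1344 → min 1260 | A_2..A_4: k=2: 0+1332+5·4·37=2072; k=3: 180+0+5·9·37=1845 → min 1845 | A_3..A_5: k=3: 0+4329+4·9·13=4797; k=4: 1332+0+4·37·13=3256 → min 3256.
Length 4: A_1..A_4: k=1: 0+1845+24·5·37=6285; k=2: 480+1332+24·4·37=5364; k=3: 1260+0+24·9·37=9252 → min 5364 | A_2..A_5: k=2: 0+3256+5·4·13=3516; k=3: 180+4329+5·9·13=5094; k=4: 1845+0+5·37·13=4250 → min 3516.
Length 5: A_1..A_5: k=1: 0+3516+24·5·13=5076; k=2: 480+3256+24·4·13=4984; k=3: 1260+4329+24·9·13=8397; k=4: 5364+0+24·37·13=16908 → min 4984.
Optimal order: ((A_1 · A_2) · ((A_3 · A_4) · A_5)) with cost 4984.

4984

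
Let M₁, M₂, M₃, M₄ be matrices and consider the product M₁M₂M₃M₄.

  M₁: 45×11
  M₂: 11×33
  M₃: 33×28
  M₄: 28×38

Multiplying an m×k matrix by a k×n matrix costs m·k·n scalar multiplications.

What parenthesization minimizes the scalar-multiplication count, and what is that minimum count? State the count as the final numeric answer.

40678

Adjacent pairs: M₁M₂ = 45·11·33 = 16335; M₂M₃ = 11·33·28 = 10164; M₃M₄ = 33·28·38 = 35112.
Length 3: M₁..M₃: k=1: 0+10164+45·11·28=24024; k=2: 16335+0+45·33·28=57915 → min 24024 | M₂..M₄: k=2: 0+35112+11·33·38=48906; k=3: 10164+0+11·28·38=21868 → min 21868.
Length 4: M₁..M₄: k=1: 0+21868+45·11·38=40678; k=2: 16335+35112+45·33·38=107877; k=3: 24024+0+45·28·38=71904 → min 40678.
Optimal parenthesization: (M₁((M₂M₃)M₄)) with cost 40678.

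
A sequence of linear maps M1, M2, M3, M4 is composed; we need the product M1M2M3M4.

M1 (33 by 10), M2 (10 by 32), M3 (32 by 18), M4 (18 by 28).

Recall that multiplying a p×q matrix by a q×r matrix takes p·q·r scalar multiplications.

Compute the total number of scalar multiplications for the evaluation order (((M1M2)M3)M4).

46200

(M1M2): 33×10 by 10×32 → 33×32, cost 33·10·32 = 10560
((M1M2)M3): 33×32 by 32×18 → 33×18, cost 33·32·18 = 19008; cumulative 29568
(((M1M2)M3)M4): 33×18 by 18×28 → 33×28, cost 33·18·28 = 16632; cumulative 46200
Total: 46200 scalar multiplications.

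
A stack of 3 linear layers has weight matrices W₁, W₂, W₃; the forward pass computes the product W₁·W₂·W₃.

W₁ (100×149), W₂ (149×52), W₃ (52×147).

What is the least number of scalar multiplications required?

Order (W₁·(W₂·W₃)): (W₂·W₃): 149×52 by 52×147 → 149×147, cost 149·52·147 = 1138956; (W₁·(W₂·W₃)): 100×149 by 149×147 → 100×147, cost 100·149·147 = 2190300; cumulative 3329256. Total 3329256.
Order ((W₁·W₂)·W₃): (W₁·W₂): 100×149 by 149×52 → 100×52, cost 100·149·52 = 774800; ((W₁·W₂)·W₃): 100×52 by 52×147 → 100×147, cost 100·52·147 = 764400; cumulative 1539200. Total 1539200.
Minimum: 1539200.

1539200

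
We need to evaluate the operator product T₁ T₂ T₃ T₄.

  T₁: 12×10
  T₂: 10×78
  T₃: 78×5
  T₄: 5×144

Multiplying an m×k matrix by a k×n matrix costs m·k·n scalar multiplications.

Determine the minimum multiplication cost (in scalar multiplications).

13140

Adjacent pairs: T₁T₂ = 12·10·78 = 9360; T₂T₃ = 10·78·5 = 3900; T₃T₄ = 78·5·144 = 56160.
Length 3: T₁..T₃: k=1: 0+3900+12·10·5=4500; k=2: 9360+0+12·78·5=14040 → min 4500 | T₂..T₄: k=2: 0+56160+10·78·144=168480; k=3: 3900+0+10·5·144=11100 → min 11100.
Length 4: T₁..T₄: k=1: 0+11100+12·10·144=28380; k=2: 9360+56160+12·78·144=200304; k=3: 4500+0+12·5·144=13140 → min 13140.
Optimal order: ((T₁ (T₂ T₃)) T₄) with cost 13140.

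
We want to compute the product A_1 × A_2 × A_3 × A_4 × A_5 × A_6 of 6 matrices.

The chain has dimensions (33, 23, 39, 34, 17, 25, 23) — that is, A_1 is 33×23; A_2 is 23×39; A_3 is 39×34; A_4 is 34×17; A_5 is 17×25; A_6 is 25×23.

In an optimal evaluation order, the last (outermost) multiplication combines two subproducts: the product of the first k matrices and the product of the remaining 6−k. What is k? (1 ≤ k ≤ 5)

Adjacent pairs: A_1A_2 = 33·23·39 = 29601; A_2A_3 = 23·39·34 = 30498; A_3A_4 = 39·34·17 = 22542; A_4A_5 = 34·17·25 = 14450; A_5A_6 = 17·25·23 = 9775.
Length 3: A_1..A_3: k=1: 0+30498+33·23·34=56304; k=2: 29601+0+33·39·34=73359 → min 56304 | A_2..A_4: k=2: 0+22542+23·39·17=37791; k=3: 30498+0+23·34·17=43792 → min 37791 | A_3..A_5: k=3: 0+14450+39·34·25=47600; k=4: 22542+0+39·17·25=39117 → min 39117 | A_4..A_6: k=4: 0+9775+34·17·23=23069; k=5: 14450+0+34·25·23=34000 → min 23069.
Length 4: A_1..A_4: k=1: 0+37791+33·23·17=50694; k=2: 29601+22542+33·39·17=74022; k=3: 56304+0+33·34·17=75378 → min 50694 | A_2..A_5: k=2: 0+39117+23·39·25=61542; k=3: 30498+14450+23·34·25=64498; k=4: 37791+0+23·17·25=47566 → min 47566 | A_3..A_6: k=3: 0+23069+39·34·23=53567; k=4: 22542+9775+39·17·23=47566; k=5: 39117+0+39·25·23=61542 → min 47566.
Length 5: A_1..A_5: k=1: 0+47566+33·23·25=66541; k=2: 29601+39117+33·39·25=100893; k=3: 56304+14450+33·34·25=98804; k=4: 50694+0+33·17·25=64719 → min 64719 | A_2..A_6: k=2: 0+47566+23·39·23=68197; k=3: 30498+23069+23·34·23=71553; k=4: 37791+9775+23·17·23=56559; k=5: 47566+0+23·25·23=60791 → min 56559.
Top-level splits: k=1: (A_1..A_1)·(A_2..A_6) → 0+56559+33·23·23 = 74016; k=2: (A_1..A_2)·(A_3..A_6) → 29601+47566+33·39·23 = 106768; k=3: (A_1..A_3)·(A_4..A_6) → 56304+23069+33·34·23 = 105179; k=4: (A_1..A_4)·(A_5..A_6) → 50694+9775+33·17·23 = 73372; k=5: (A_1..A_5)·(A_6..A_6) → 64719+0+33·25·23 = 83694.
Best split is after A_4, i.e. k = 4.

4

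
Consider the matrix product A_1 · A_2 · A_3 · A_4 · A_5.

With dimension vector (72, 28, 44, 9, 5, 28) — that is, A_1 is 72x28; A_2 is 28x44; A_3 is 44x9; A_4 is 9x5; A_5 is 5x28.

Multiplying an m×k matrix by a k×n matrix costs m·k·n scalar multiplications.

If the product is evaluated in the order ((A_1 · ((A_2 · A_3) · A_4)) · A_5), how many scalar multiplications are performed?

32508

(A_2 · A_3): 28×44 by 44×9 → 28×9, cost 28·44·9 = 11088
((A_2 · A_3) · A_4): 28×9 by 9×5 → 28×5, cost 28·9·5 = 1260; cumulative 12348
(A_1 · ((A_2 · A_3) · A_4)): 72×28 by 28×5 → 72×5, cost 72·28·5 = 10080; cumulative 22428
((A_1 · ((A_2 · A_3) · A_4)) · A_5): 72×5 by 5×28 → 72×28, cost 72·5·28 = 10080; cumulative 32508
Total: 32508 scalar multiplications.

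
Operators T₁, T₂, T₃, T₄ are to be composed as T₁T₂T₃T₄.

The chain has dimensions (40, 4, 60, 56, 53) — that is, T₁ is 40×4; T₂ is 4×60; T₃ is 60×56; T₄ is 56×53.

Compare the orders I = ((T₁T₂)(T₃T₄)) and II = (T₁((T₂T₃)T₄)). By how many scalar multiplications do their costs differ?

281088

Order I = ((T₁T₂)(T₃T₄)): (T₁T₂): 40×4 by 4×60 → 40×60, cost 40·4·60 = 9600; (T₃T₄): 60×56 by 56×53 → 60×53, cost 60·56·53 = 178080; ((T₁T₂)(T₃T₄)): 40×60 by 60×53 → 40×53, cost 40·60·53 = 127200; cumulative 314880. Total 314880.
Order II = (T₁((T₂T₃)T₄)): (T₂T₃): 4×60 by 60×56 → 4×56, cost 4·60·56 = 13440; ((T₂T₃)T₄): 4×56 by 56×53 → 4×53, cost 4·56·53 = 11872; cumulative 25312; (T₁((T₂T₃)T₄)): 40×4 by 4×53 → 40×53, cost 40·4·53 = 8480; cumulative 33792. Total 33792.
Difference: |314880 − 33792| = 281088.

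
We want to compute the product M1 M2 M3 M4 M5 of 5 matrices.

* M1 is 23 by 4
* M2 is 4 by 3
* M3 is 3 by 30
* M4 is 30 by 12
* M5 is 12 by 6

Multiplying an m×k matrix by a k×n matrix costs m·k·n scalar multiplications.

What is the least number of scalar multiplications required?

Adjacent pairs: M1M2 = 23·4·3 = 276; M2M3 = 4·3·30 = 360; M3M4 = 3·30·12 = 1080; M4M5 = 30·12·6 = 2160.
Length 3: M1..M3: k=1: 0+360+23·4·30=3120; k=2: 276+0+23·3·30=2346 → min 2346 | M2..M4: k=2: 0+1080+4·3·12=1224; k=3: 360+0+4·30·12=1800 → min 1224 | M3..M5: k=3: 0+2160+3·30·6=2700; k=4: 1080+0+3·12·6=1296 → min 1296.
Length 4: M1..M4: k=1: 0+1224+23·4·12=2328; k=2: 276+1080+23·3·12=2184; k=3: 2346+0+23·30·12=10626 → min 2184 | M2..M5: k=2: 0+1296+4·3·6=1368; k=3: 360+2160+4·30·6=3240; k=4: 1224+0+4·12·6=1512 → min 1368.
Length 5: M1..M5: k=1: 0+1368+23·4·6=1920; k=2: 276+1296+23·3·6=1986; k=3: 2346+2160+23·30·6=8646; k=4: 2184+0+23·12·6=3840 → min 1920.
Optimal order: (M1 (M2 ((M3 M4) M5))) with cost 1920.

1920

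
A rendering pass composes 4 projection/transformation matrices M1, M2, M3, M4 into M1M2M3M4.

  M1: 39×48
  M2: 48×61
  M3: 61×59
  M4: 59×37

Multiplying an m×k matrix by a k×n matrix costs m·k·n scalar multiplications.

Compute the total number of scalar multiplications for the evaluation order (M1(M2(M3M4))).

(M3M4): 61×59 by 59×37 → 61×37, cost 61·59·37 = 133163
(M2(M3M4)): 48×61 by 61×37 → 48×37, cost 48·61·37 = 108336; cumulative 241499
(M1(M2(M3M4))): 39×48 by 48×37 → 39×37, cost 39·48·37 = 69264; cumulative 310763
Total: 310763 scalar multiplications.

310763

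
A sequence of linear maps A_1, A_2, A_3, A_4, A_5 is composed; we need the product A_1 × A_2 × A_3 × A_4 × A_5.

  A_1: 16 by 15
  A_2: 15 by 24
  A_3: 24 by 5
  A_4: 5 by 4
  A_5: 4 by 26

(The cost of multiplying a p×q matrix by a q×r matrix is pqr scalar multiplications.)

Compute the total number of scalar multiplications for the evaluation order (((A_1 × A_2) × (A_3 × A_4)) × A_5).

(A_1 × A_2): 16×15 by 15×24 → 16×24, cost 16·15·24 = 5760
(A_3 × A_4): 24×5 by 5×4 → 24×4, cost 24·5·4 = 480
((A_1 × A_2) × (A_3 × A_4)): 16×24 by 24×4 → 16×4, cost 16·24·4 = 1536; cumulative 7776
(((A_1 × A_2) × (A_3 × A_4)) × A_5): 16×4 by 4×26 → 16×26, cost 16·4·26 = 1664; cumulative 9440
Total: 9440 scalar multiplications.

9440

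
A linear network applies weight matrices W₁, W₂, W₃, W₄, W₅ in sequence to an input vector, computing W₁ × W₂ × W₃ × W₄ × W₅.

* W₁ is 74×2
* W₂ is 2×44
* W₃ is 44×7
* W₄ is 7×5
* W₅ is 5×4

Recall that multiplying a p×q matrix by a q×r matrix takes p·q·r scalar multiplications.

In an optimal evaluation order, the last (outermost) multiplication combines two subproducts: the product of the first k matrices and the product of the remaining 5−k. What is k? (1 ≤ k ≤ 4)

Adjacent pairs: W₁W₂ = 74·2·44 = 6512; W₂W₃ = 2·44·7 = 616; W₃W₄ = 44·7·5 = 1540; W₄W₅ = 7·5·4 = 140.
Length 3: W₁..W₃: k=1: 0+616+74·2·7=1652; k=2: 6512+0+74·44·7=29304 → min 1652 | W₂..W₄: k=2: 0+1540+2·44·5=1980; k=3: 616+0+2·7·5=686 → min 686 | W₃..W₅: k=3: 0+140+44·7·4=1372; k=4: 1540+0+44·5·4=2420 → min 1372.
Length 4: W₁..W₄: k=1: 0+686+74·2·5=1426; k=2: 6512+1540+74·44·5=24332; k=3: 1652+0+74·7·5=4242 → min 1426 | W₂..W₅: k=2: 0+1372+2·44·4=1724; k=3: 616+140+2·7·4=812; k=4: 686+0+2·5·4=726 → min 726.
Top-level splits: k=1: (W₁..W₁)·(W₂..W₅) → 0+726+74·2·4 = 1318; k=2: (W₁..W₂)·(W₃..W₅) → 6512+1372+74·44·4 = 20908; k=3: (W₁..W₃)·(W₄..W₅) → 1652+140+74·7·4 = 3864; k=4: (W₁..W₄)·(W₅..W₅) → 1426+0+74·5·4 = 2906.
Best split is after W₁, i.e. k = 1.

1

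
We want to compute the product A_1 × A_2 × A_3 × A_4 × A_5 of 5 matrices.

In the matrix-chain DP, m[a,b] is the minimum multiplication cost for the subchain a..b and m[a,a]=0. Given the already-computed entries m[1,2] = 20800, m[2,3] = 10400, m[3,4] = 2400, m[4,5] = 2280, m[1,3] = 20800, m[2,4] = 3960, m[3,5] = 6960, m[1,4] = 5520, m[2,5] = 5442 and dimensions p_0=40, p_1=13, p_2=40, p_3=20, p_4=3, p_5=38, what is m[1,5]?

10080

m[1,5] = min over k∈[1,4] of m[1,k]+m[k+1,5]+p_{0}·p_k·p_{5}.
k=1: 0 + 5442 + 40·13·38 = 25202; k=2: 20800 + 6960 + 40·40·38 = 88560; k=3: 20800 + 2280 + 40·20·38 = 53480; k=4: 5520 + 0 + 40·3·38 = 10080.
Minimum: 10080 at k=4.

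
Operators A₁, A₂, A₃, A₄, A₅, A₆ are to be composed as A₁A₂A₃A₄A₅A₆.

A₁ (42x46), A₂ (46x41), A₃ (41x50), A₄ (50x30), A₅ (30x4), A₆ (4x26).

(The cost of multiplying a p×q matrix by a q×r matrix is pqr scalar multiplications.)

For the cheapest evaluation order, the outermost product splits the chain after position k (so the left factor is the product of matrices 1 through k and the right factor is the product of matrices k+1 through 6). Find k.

Adjacent pairs: A₁A₂ = 42·46·41 = 79212; A₂A₃ = 46·41·50 = 94300; A₃A₄ = 41·50·30 = 61500; A₄A₅ = 50·30·4 = 6000; A₅A₆ = 30·4·26 = 3120.
Length 3: A₁..A₃: k=1: 0+94300+42·46·50=190900; k=2: 79212+0+42·41·50=165312 → min 165312 | A₂..A₄: k=2: 0+61500+46·41·30=118080; k=3: 94300+0+46·50·30=163300 → min 118080 | A₃..A₅: k=3: 0+6000+41·50·4=14200; k=4: 61500+0+41·30·4=66420 → min 14200 | A₄..A₆: k=4: 0+3120+50·30·26=42120; k=5: 6000+0+50·4·26=11200 → min 11200.
Length 4: A₁..A₄: k=1: 0+118080+42·46·30=176040; k=2: 79212+61500+42·41·30=192372; k=3: 165312+0+42·50·30=228312 → min 176040 | A₂..A₅: k=2: 0+14200+46·41·4=21744; k=3: 94300+6000+46·50·4=109500; k=4: 118080+0+46·30·4=123600 → min 21744 | A₃..A₆: k=3: 0+11200+41·50·26=64500; k=4: 61500+3120+41·30·26=96600; k=5: 14200+0+41·4·26=18464 → min 18464.
Length 5: A₁..A₅: k=1: 0+21744+42·46·4=29472; k=2: 79212+14200+42·41·4=100300; k=3: 165312+6000+42·50·4=179712; k=4: 176040+0+42·30·4=181080 → min 29472 | A₂..A₆: k=2: 0+18464+46·41·26=67500; k=3: 94300+11200+46·50·26=165300; k=4: 118080+3120+46·30·26=157080; k=5: 21744+0+46·4·26=26528 → min 26528.
Top-level splits: k=1: (A₁..A₁)·(A₂..A₆) → 0+26528+42·46·26 = 76760; k=2: (A₁..A₂)·(A₃..A₆) → 79212+18464+42·41·26 = 142448; k=3: (A₁..A₃)·(A₄..A₆) → 165312+11200+42·50·26 = 231112; k=4: (A₁..A₄)·(A₅..A₆) → 176040+3120+42·30·26 = 211920; k=5: (A₁..A₅)·(A₆..A₆) → 29472+0+42·4·26 = 33840.
Best split is after A₅, i.e. k = 5.

5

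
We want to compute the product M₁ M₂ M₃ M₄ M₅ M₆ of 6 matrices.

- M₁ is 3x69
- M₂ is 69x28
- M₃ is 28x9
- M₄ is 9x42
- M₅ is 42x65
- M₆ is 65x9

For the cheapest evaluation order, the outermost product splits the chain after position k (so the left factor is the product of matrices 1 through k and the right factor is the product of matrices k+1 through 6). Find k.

Adjacent pairs: M₁M₂ = 3·69·28 = 5796; M₂M₃ = 69·28·9 = 17388; M₃M₄ = 28·9·42 = 10584; M₄M₅ = 9·42·65 = 24570; M₅M₆ = 42·65·9 = 24570.
Length 3: M₁..M₃: k=1: 0+17388+3·69·9=19251; k=2: 5796+0+3·28·9=6552 → min 6552 | M₂..M₄: k=2: 0+10584+69·28·42=91728; k=3: 17388+0+69·9·42=43470 → min 43470 | M₃..M₅: k=3: 0+24570+28·9·65=40950; k=4: 10584+0+28·42·65=87024 → min 40950 | M₄..M₆: k=4: 0+24570+9·42·9=27972; k=5: 24570+0+9·65·9=29835 → min 27972.
Length 4: M₁..M₄: k=1: 0+43470+3·69·42=52164; k=2: 5796+10584+3·28·42=19908; k=3: 6552+0+3·9·42=7686 → min 7686 | M₂..M₅: k=2: 0+40950+69·28·65=166530; k=3: 17388+24570+69·9·65=82323; k=4: 43470+0+69·42·65=231840 → min 82323 | M₃..M₆: k=3: 0+27972+28·9·9=30240; k=4: 10584+24570+28·42·9=45738; k=5: 40950+0+28·65·9=57330 → min 30240.
Length 5: M₁..M₅: k=1: 0+82323+3·69·65=95778; k=2: 5796+40950+3·28·65=52206; k=3: 6552+24570+3·9·65=32877; k=4: 7686+0+3·42·65=15876 → min 15876 | M₂..M₆: k=2: 0+30240+69·28·9=47628; k=3: 17388+27972+69·9·9=50949; k=4: 43470+24570+69·42·9=94122; k=5: 82323+0+69·65·9=122688 → min 47628.
Top-level splits: k=1: (M₁..M₁)·(M₂..M₆) → 0+47628+3·69·9 = 49491; k=2: (M₁..M₂)·(M₃..M₆) → 5796+30240+3·28·9 = 36792; k=3: (M₁..M₃)·(M₄..M₆) → 6552+27972+3·9·9 = 34767; k=4: (M₁..M₄)·(M₅..M₆) → 7686+24570+3·42·9 = 33390; k=5: (M₁..M₅)·(M₆..M₆) → 15876+0+3·65·9 = 17631.
Best split is after M₅, i.e. k = 5.

5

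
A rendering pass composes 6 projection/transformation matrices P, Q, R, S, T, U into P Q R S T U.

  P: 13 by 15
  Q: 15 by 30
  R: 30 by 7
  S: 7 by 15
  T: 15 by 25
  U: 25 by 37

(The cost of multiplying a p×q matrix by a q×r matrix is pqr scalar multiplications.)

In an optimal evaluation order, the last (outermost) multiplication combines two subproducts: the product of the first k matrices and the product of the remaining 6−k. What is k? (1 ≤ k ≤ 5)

3

Adjacent pairs: PQ = 13·15·30 = 5850; QR = 15·30·7 = 3150; RS = 30·7·15 = 3150; ST = 7·15·25 = 2625; TU = 15·25·37 = 13875.
Length 3: P..R: k=1: 0+3150+13·15·7=4515; k=2: 5850+0+13·30·7=8580 → min 4515 | Q..S: k=2: 0+3150+15·30·15=9900; k=3: 3150+0+15·7·15=4725 → min 4725 | R..T: k=3: 0+2625+30·7·25=7875; k=4: 3150+0+30·15·25=14400 → min 7875 | S..U: k=4: 0+13875+7·15·37=17760; k=5: 2625+0+7·25·37=9100 → min 9100.
Length 4: P..S: k=1: 0+4725+13·15·15=7650; k=2: 5850+3150+13·30·15=14850; k=3: 4515+0+13·7·15=5880 → min 5880 | Q..T: k=2: 0+7875+15·30·25=19125; k=3: 3150+2625+15·7·25=8400; k=4: 4725+0+15·15·25=10350 → min 8400 | R..U: k=3: 0+9100+30·7·37=16870; k=4: 3150+13875+30·15·37=33675; k=5: 7875+0+30·25·37=35625 → min 16870.
Length 5: P..T: k=1: 0+8400+13·15·25=13275; k=2: 5850+7875+13·30·25=23475; k=3: 4515+2625+13·7·25=9415; k=4: 5880+0+13·15·25=10755 → min 9415 | Q..U: k=2: 0+16870+15·30·37=33520; k=3: 3150+9100+15·7·37=16135; k=4: 4725+13875+15·15·37=26925; k=5: 8400+0+15·25·37=22275 → min 16135.
Top-level splits: k=1: (P..P)·(Q..U) → 0+16135+13·15·37 = 23350; k=2: (P..Q)·(R..U) → 5850+16870+13·30·37 = 37150; k=3: (P..R)·(S..U) → 4515+9100+13·7·37 = 16982; k=4: (P..S)·(T..U) → 5880+13875+13·15·37 = 26970; k=5: (P..T)·(U..U) → 9415+0+13·25·37 = 21440.
Best split is after R, i.e. k = 3.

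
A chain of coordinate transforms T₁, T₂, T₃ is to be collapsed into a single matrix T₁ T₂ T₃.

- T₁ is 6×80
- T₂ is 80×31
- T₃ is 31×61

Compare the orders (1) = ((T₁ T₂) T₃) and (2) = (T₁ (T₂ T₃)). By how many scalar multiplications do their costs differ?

154334

Order (1) = ((T₁ T₂) T₃): (T₁ T₂): 6×80 by 80×31 → 6×31, cost 6·80·31 = 14880; ((T₁ T₂) T₃): 6×31 by 31×61 → 6×61, cost 6·31·61 = 11346; cumulative 26226. Total 26226.
Order (2) = (T₁ (T₂ T₃)): (T₂ T₃): 80×31 by 31×61 → 80×61, cost 80·31·61 = 151280; (T₁ (T₂ T₃)): 6×80 by 80×61 → 6×61, cost 6·80·61 = 29280; cumulative 180560. Total 180560.
Difference: |26226 − 180560| = 154334.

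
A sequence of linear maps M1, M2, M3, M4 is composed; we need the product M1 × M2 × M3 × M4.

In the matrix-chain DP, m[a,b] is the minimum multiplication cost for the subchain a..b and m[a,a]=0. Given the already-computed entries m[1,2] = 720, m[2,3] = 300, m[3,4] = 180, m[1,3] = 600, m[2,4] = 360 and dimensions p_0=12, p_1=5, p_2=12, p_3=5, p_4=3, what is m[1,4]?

540

m[1,4] = min over k∈[1,3] of m[1,k]+m[k+1,4]+p_{0}·p_k·p_{4}.
k=1: 0 + 360 + 12·5·3 = 540; k=2: 720 + 180 + 12·12·3 = 1332; k=3: 600 + 0 + 12·5·3 = 780.
Minimum: 540 at k=1.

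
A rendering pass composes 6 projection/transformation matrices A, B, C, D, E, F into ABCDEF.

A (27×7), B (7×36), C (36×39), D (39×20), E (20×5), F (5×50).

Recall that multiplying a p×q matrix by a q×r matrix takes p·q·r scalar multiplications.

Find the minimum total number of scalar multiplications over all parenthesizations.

Adjacent pairs: AB = 27·7·36 = 6804; BC = 7·36·39 = 9828; CD = 36·39·20 = 28080; DE = 39·20·5 = 3900; EF = 20·5·50 = 5000.
Length 3: A..C: k=1: 0+9828+27·7·39=17199; k=2: 6804+0+27·36·39=44712 → min 17199 | B..D: k=2: 0+28080+7·36·20=33120; k=3: 9828+0+7·39·20=15288 → min 15288 | C..E: k=3: 0+3900+36·39·5=10920; k=4: 28080+0+36·20·5=31680 → min 10920 | D..F: k=4: 0+5000+39·20·50=44000; k=5: 3900+0+39·5·50=13650 → min 13650.
Length 4: A..D: k=1: 0+15288+27·7·20=19068; k=2: 6804+28080+27·36·20=54324; k=3: 17199+0+27·39·20=38259 → min 19068 | B..E: k=2: 0+10920+7·36·5=12180; k=3: 9828+3900+7·39·5=15093; k=4: 15288+0+7·20·5=15988 → min 12180 | C..F: k=3: 0+13650+36·39·50=83850; k=4: 28080+5000+36·20·50=69080; k=5: 10920+0+36·5·50=19920 → min 19920.
Length 5: A..E: k=1: 0+12180+27·7·5=13125; k=2: 6804+10920+27·36·5=22584; k=3: 17199+3900+27·39·5=26364; k=4: 19068+0+27·20·5=21768 → min 13125 | B..F: k=2: 0+19920+7·36·50=32520; k=3: 9828+13650+7·39·50=37128; k=4: 15288+5000+7·20·50=27288; k=5: 12180+0+7·5·50=13930 → min 13930.
Length 6: A..F: k=1: 0+13930+27·7·50=23380; k=2: 6804+19920+27·36·50=75324; k=3: 17199+13650+27·39·50=83499; k=4: 19068+5000+27·20·50=51068; k=5: 13125+0+27·5·50=19875 → min 19875.
Optimal order: ((A(B(C(DE))))F) with cost 19875.

19875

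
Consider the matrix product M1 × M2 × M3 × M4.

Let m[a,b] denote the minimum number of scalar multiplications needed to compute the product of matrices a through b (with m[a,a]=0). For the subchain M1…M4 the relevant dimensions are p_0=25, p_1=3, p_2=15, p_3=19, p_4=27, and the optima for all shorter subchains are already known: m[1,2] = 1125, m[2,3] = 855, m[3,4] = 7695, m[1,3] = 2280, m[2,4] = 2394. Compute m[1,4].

m[1,4] = min over k∈[1,3] of m[1,k]+m[k+1,4]+p_{0}·p_k·p_{4}.
k=1: 0 + 2394 + 25·3·27 = 4419; k=2: 1125 + 7695 + 25·15·27 = 18945; k=3: 2280 + 0 + 25·19·27 = 15105.
Minimum: 4419 at k=1.

4419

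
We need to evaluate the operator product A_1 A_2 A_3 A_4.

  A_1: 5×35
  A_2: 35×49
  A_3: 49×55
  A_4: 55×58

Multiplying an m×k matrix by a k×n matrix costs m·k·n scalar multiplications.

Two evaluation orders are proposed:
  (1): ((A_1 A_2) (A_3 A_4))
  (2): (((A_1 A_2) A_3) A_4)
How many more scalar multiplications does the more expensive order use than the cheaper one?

141095

Order (1) = ((A_1 A_2) (A_3 A_4)): (A_1 A_2): 5×35 by 35×49 → 5×49, cost 5·35·49 = 8575; (A_3 A_4): 49×55 by 55×58 → 49×58, cost 49·55·58 = 156310; ((A_1 A_2) (A_3 A_4)): 5×49 by 49×58 → 5×58, cost 5·49·58 = 14210; cumulative 179095. Total 179095.
Order (2) = (((A_1 A_2) A_3) A_4): (A_1 A_2): 5×35 by 35×49 → 5×49, cost 5·35·49 = 8575; ((A_1 A_2) A_3): 5×49 by 49×55 → 5×55, cost 5·49·55 = 13475; cumulative 22050; (((A_1 A_2) A_3) A_4): 5×55 by 55×58 → 5×58, cost 5·55·58 = 15950; cumulative 38000. Total 38000.
Difference: |179095 − 38000| = 141095.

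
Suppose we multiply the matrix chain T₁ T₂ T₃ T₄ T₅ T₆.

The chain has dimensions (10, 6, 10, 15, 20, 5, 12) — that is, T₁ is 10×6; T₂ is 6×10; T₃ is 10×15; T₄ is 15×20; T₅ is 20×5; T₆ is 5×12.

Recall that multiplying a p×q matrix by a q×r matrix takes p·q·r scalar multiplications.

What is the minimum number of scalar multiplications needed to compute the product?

Adjacent pairs: T₁T₂ = 10·6·10 = 600; T₂T₃ = 6·10·15 = 900; T₃T₄ = 10·15·20 = 3000; T₄T₅ = 15·20·5 = 1500; T₅T₆ = 20·5·12 = 1200.
Length 3: T₁..T₃: k=1: 0+900+10·6·15=1800; k=2: 600+0+10·10·15=2100 → min 1800 | T₂..T₄: k=2: 0+3000+6·10·20=4200; k=3: 900+0+6·15·20=2700 → min 2700 | T₃..T₅: k=3: 0+1500+10·15·5=2250; k=4: 3000+0+10·20·5=4000 → min 2250 | T₄..T₆: k=4: 0+1200+15·20·12=4800; k=5: 1500+0+15·5·12=2400 → min 2400.
Length 4: T₁..T₄: k=1: 0+2700+10·6·20=3900; k=2: 600+3000+10·10·20=5600; k=3: 1800+0+10·15·20=4800 → min 3900 | T₂..T₅: k=2: 0+2250+6·10·5=2550; k=3: 900+1500+6·15·5=2850; k=4: 2700+0+6·20·5=3300 → min 2550 | T₃..T₆: k=3: 0+2400+10·15·12=4200; k=4: 3000+1200+10·20·12=6600; k=5: 2250+0+10·5·12=2850 → min 2850.
Length 5: T₁..T₅: k=1: 0+2550+10·6·5=2850; k=2: 600+2250+10·10·5=3350; k=3: 1800+1500+10·15·5=4050; k=4: 3900+0+10·20·5=4900 → min 2850 | T₂..T₆: k=2: 0+2850+6·10·12=3570; k=3: 900+2400+6·15·12=4380; k=4: 2700+1200+6·20·12=5340; k=5: 2550+0+6·5·12=2910 → min 2910.
Length 6: T₁..T₆: k=1: 0+2910+10·6·12=3630; k=2: 600+2850+10·10·12=4650; k=3: 1800+2400+10·15·12=6000; k=4: 3900+1200+10·20·12=7500; k=5: 2850+0+10·5·12=3450 → min 3450.
Optimal order: ((T₁ (T₂ (T₃ (T₄ T₅)))) T₆) with cost 3450.

3450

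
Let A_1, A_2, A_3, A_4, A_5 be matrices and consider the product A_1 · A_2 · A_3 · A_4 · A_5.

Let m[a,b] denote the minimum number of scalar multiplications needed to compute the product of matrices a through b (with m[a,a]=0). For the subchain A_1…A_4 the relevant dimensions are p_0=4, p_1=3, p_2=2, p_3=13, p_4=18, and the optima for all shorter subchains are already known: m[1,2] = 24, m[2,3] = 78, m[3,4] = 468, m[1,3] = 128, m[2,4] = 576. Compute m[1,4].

636

m[1,4] = min over k∈[1,3] of m[1,k]+m[k+1,4]+p_{0}·p_k·p_{4}.
k=1: 0 + 576 + 4·3·18 = 792; k=2: 24 + 468 + 4·2·18 = 636; k=3: 128 + 0 + 4·13·18 = 1064.
Minimum: 636 at k=2.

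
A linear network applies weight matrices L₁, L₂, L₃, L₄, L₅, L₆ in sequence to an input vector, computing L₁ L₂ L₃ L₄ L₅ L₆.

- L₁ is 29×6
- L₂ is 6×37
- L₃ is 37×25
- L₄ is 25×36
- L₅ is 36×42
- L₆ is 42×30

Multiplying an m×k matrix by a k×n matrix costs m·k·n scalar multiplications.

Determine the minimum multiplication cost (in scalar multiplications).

32802

Adjacent pairs: L₁L₂ = 29·6·37 = 6438; L₂L₃ = 6·37·25 = 5550; L₃L₄ = 37·25·36 = 33300; L₄L₅ = 25·36·42 = 37800; L₅L₆ = 36·42·30 = 45360.
Length 3: L₁..L₃: k=1: 0+5550+29·6·25=9900; k=2: 6438+0+29·37·25=33263 → min 9900 | L₂..L₄: k=2: 0+33300+6·37·36=41292; k=3: 5550+0+6·25·36=10950 → min 10950 | L₃..L₅: k=3: 0+37800+37·25·42=76650; k=4: 33300+0+37·36·42=89244 → min 76650 | L₄..L₆: k=4: 0+45360+25·36·30=72360; k=5: 37800+0+25·42·30=69300 → min 69300.
Length 4: L₁..L₄: k=1: 0+10950+29·6·36=17214; k=2: 6438+33300+29·37·36=78366; k=3: 9900+0+29·25·36=36000 → min 17214 | L₂..L₅: k=2: 0+76650+6·37·42=85974; k=3: 5550+37800+6·25·42=49650; k=4: 10950+0+6·36·42=20022 → min 20022 | L₃..L₆: k=3: 0+69300+37·25·30=97050; k=4: 33300+45360+37·36·30=118620; k=5: 76650+0+37·42·30=123270 → min 97050.
Length 5: L₁..L₅: k=1: 0+20022+29·6·42=27330; k=2: 6438+76650+29·37·42=128154; k=3: 9900+37800+29·25·42=78150; k=4: 17214+0+29·36·42=61062 → min 27330 | L₂..L₆: k=2: 0+97050+6·37·30=103710; k=3: 5550+69300+6·25·30=79350; k=4: 10950+45360+6·36·30=62790; k=5: 20022+0+6·42·30=27582 → min 27582.
Length 6: L₁..L₆: k=1: 0+27582+29·6·30=32802; k=2: 6438+97050+29·37·30=135678; k=3: 9900+69300+29·25·30=100950; k=4: 17214+45360+29·36·30=93894; k=5: 27330+0+29·42·30=63870 → min 32802.
Optimal order: (L₁ ((((L₂ L₃) L₄) L₅) L₆)) with cost 32802.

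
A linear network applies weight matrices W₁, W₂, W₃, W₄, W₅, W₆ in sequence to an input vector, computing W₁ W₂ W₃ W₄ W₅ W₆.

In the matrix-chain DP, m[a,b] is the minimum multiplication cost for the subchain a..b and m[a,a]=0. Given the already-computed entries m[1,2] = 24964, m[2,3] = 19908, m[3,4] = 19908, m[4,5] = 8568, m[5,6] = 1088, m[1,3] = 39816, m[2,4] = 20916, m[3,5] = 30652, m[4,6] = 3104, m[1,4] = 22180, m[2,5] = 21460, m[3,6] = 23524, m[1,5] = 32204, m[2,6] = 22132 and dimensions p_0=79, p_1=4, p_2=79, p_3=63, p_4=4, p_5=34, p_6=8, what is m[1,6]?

m[1,6] = min over k∈[1,5] of m[1,k]+m[k+1,6]+p_{0}·p_k·p_{6}.
k=1: 0 + 22132 + 79·4·8 = 24660; k=2: 24964 + 23524 + 79·79·8 = 98416; k=3: 39816 + 3104 + 79·63·8 = 82736; k=4: 22180 + 1088 + 79·4·8 = 25796; k=5: 32204 + 0 + 79·34·8 = 53692.
Minimum: 24660 at k=1.

24660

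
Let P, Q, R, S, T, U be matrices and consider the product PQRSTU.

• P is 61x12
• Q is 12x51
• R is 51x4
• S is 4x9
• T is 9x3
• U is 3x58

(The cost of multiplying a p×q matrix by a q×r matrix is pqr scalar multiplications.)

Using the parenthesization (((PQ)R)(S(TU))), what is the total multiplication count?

67582

(PQ): 61×12 by 12×51 → 61×51, cost 61·12·51 = 37332
((PQ)R): 61×51 by 51×4 → 61×4, cost 61·51·4 = 12444; cumulative 49776
(TU): 9×3 by 3×58 → 9×58, cost 9·3·58 = 1566
(S(TU)): 4×9 by 9×58 → 4×58, cost 4·9·58 = 2088; cumulative 3654
(((PQ)R)(S(TU))): 61×4 by 4×58 → 61×58, cost 61·4·58 = 14152; cumulative 67582
Total: 67582 scalar multiplications.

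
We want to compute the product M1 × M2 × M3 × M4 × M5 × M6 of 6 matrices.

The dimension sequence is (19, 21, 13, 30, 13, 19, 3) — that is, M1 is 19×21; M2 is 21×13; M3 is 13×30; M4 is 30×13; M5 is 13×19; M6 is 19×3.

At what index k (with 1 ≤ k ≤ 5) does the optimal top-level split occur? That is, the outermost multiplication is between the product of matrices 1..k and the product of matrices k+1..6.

1

Adjacent pairs: M1M2 = 19·21·13 = 5187; M2M3 = 21·13·30 = 8190; M3M4 = 13·30·13 = 5070; M4M5 = 30·13·19 = 7410; M5M6 = 13·19·3 = 741.
Length 3: M1..M3: k=1: 0+8190+19·21·30=20160; k=2: 5187+0+19·13·30=12597 → min 12597 | M2..M4: k=2: 0+5070+21·13·13=8619; k=3: 8190+0+21·30·13=16380 → min 8619 | M3..M5: k=3: 0+7410+13·30·19=14820; k=4: 5070+0+13·13·19=8281 → min 8281 | M4..M6: k=4: 0+741+30·13·3=1911; k=5: 7410+0+30·19·3=9120 → min 1911.
Length 4: M1..M4: k=1: 0+8619+19·21·13=13806; k=2: 5187+5070+19·13·13=13468; k=3: 12597+0+19·30·13=20007 → min 13468 | M2..M5: k=2: 0+8281+21·13·19=13468; k=3: 8190+7410+21·30·19=27570; k=4: 8619+0+21·13·19=13806 → min 13468 | M3..M6: k=3: 0+1911+13·30·3=3081; k=4: 5070+741+13·13·3=6318; k=5: 8281+0+13·19·3=9022 → min 3081.
Length 5: M1..M5: k=1: 0+13468+19·21·19=21049; k=2: 5187+8281+19·13·19=18161; k=3: 12597+7410+19·30·19=30837; k=4: 13468+0+19·13·19=18161 → min 18161 | M2..M6: k=2: 0+3081+21·13·3=3900; k=3: 8190+1911+21·30·3=11991; k=4: 8619+741+21·13·3=10179; k=5: 13468+0+21·19·3=14665 → min 3900.
Top-level splits: k=1: (M1..M1)·(M2..M6) → 0+3900+19·21·3 = 5097; k=2: (M1..M2)·(M3..M6) → 5187+3081+19·13·3 = 9009; k=3: (M1..M3)·(M4..M6) → 12597+1911+19·30·3 = 16218; k=4: (M1..M4)·(M5..M6) → 13468+741+19·13·3 = 14950; k=5: (M1..M5)·(M6..M6) → 18161+0+19·19·3 = 19244.
Best split is after M1, i.e. k = 1.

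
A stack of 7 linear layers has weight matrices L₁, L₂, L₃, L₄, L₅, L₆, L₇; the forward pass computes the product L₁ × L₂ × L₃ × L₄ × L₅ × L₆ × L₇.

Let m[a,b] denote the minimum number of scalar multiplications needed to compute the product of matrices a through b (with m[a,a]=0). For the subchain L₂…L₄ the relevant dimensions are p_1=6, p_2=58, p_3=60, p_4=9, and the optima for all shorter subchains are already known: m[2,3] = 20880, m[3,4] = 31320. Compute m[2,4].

24120

m[2,4] = min over k∈[2,3] of m[2,k]+m[k+1,4]+p_{1}·p_k·p_{4}.
k=2: 0 + 31320 + 6·58·9 = 34452; k=3: 20880 + 0 + 6·60·9 = 24120.
Minimum: 24120 at k=3.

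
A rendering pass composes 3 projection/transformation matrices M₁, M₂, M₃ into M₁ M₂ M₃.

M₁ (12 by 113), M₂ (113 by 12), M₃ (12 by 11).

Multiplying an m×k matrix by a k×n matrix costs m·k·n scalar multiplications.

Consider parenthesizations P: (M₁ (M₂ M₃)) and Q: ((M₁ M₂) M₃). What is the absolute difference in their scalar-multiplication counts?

11976

Order P = (M₁ (M₂ M₃)): (M₂ M₃): 113×12 by 12×11 → 113×11, cost 113·12·11 = 14916; (M₁ (M₂ M₃)): 12×113 by 113×11 → 12×11, cost 12·113·11 = 14916; cumulative 29832. Total 29832.
Order Q = ((M₁ M₂) M₃): (M₁ M₂): 12×113 by 113×12 → 12×12, cost 12·113·12 = 16272; ((M₁ M₂) M₃): 12×12 by 12×11 → 12×11, cost 12·12·11 = 1584; cumulative 17856. Total 17856.
Difference: |29832 − 17856| = 11976.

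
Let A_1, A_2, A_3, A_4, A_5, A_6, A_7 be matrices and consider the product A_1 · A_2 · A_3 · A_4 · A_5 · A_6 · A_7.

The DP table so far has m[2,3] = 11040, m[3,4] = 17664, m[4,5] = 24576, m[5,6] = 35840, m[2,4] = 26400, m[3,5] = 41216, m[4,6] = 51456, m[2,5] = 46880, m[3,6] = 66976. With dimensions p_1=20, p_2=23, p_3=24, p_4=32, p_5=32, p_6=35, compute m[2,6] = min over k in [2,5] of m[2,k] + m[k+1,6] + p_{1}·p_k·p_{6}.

69280

m[2,6] = min over k∈[2,5] of m[2,k]+m[k+1,6]+p_{1}·p_k·p_{6}.
k=2: 0 + 66976 + 20·23·35 = 83076; k=3: 11040 + 51456 + 20·24·35 = 79296; k=4: 26400 + 35840 + 20·32·35 = 84640; k=5: 46880 + 0 + 20·32·35 = 69280.
Minimum: 69280 at k=5.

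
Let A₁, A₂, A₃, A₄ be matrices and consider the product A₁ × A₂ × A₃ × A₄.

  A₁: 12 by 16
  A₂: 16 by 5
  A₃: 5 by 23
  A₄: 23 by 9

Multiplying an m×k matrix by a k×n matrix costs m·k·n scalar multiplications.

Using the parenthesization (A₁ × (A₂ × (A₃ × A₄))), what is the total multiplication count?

3483

(A₃ × A₄): 5×23 by 23×9 → 5×9, cost 5·23·9 = 1035
(A₂ × (A₃ × A₄)): 16×5 by 5×9 → 16×9, cost 16·5·9 = 720; cumulative 1755
(A₁ × (A₂ × (A₃ × A₄))): 12×16 by 16×9 → 12×9, cost 12·16·9 = 1728; cumulative 3483
Total: 3483 scalar multiplications.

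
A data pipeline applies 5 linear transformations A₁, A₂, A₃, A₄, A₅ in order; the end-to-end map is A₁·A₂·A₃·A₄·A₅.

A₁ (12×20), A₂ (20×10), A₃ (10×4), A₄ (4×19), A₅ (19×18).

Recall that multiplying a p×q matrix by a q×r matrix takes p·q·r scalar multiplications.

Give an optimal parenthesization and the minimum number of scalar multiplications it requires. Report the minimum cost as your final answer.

3992

Adjacent pairs: A₁A₂ = 12·20·10 = 2400; A₂A₃ = 20·10·4 = 800; A₃A₄ = 10·4·19 = 760; A₄A₅ = 4·19·18 = 1368.
Length 3: A₁..A₃: k=1: 0+800+12·20·4=1760; k=2: 2400+0+12·10·4=2880 → min 1760 | A₂..A₄: k=2: 0+760+20·10·19=4560; k=3: 800+0+20·4·19=2320 → min 2320 | A₃..A₅: k=3: 0+1368+10·4·18=2088; k=4: 760+0+10·19·18=4180 → min 2088.
Length 4: A₁..A₄: k=1: 0+2320+12·20·19=6880; k=2: 2400+760+12·10·19=5440; k=3: 1760+0+12·4·19=2672 → min 2672 | A₂..A₅: k=2: 0+2088+20·10·18=5688; k=3: 800+1368+20·4·18=3608; k=4: 2320+0+20·19·18=9160 → min 3608.
Length 5: A₁..A₅: k=1: 0+3608+12·20·18=7928; k=2: 2400+2088+12·10·18=6648; k=3: 1760+1368+12·4·18=3992; k=4: 2672+0+12·19·18=6776 → min 3992.
Optimal parenthesization: ((A₁·(A₂·A₃))·(A₄·A₅)) with cost 3992.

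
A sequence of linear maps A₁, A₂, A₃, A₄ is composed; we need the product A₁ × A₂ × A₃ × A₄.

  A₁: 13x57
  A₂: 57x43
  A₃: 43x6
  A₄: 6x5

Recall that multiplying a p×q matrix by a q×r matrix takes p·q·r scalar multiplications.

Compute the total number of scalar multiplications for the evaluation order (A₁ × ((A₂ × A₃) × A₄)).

(A₂ × A₃): 57×43 by 43×6 → 57×6, cost 57·43·6 = 14706
((A₂ × A₃) × A₄): 57×6 by 6×5 → 57×5, cost 57·6·5 = 1710; cumulative 16416
(A₁ × ((A₂ × A₃) × A₄)): 13×57 by 57×5 → 13×5, cost 13·57·5 = 3705; cumulative 20121
Total: 20121 scalar multiplications.

20121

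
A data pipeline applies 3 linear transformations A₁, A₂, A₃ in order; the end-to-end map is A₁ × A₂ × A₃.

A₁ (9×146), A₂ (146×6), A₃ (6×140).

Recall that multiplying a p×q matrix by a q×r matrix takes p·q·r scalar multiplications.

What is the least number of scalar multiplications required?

Order (A₁ × (A₂ × A₃)): (A₂ × A₃): 146×6 by 6×140 → 146×140, cost 146·6·140 = 122640; (A₁ × (A₂ × A₃)): 9×146 by 146×140 → 9×140, cost 9·146·140 = 183960; cumulative 306600. Total 306600.
Order ((A₁ × A₂) × A₃): (A₁ × A₂): 9×146 by 146×6 → 9×6, cost 9·146·6 = 7884; ((A₁ × A₂) × A₃): 9×6 by 6×140 → 9×140, cost 9·6·140 = 7560; cumulative 15444. Total 15444.
Minimum: 15444.

15444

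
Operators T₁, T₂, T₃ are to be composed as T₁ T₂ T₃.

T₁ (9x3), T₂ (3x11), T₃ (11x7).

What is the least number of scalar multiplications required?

Order (T₁ (T₂ T₃)): (T₂ T₃): 3×11 by 11×7 → 3×7, cost 3·11·7 = 231; (T₁ (T₂ T₃)): 9×3 by 3×7 → 9×7, cost 9·3·7 = 189; cumulative 420. Total 420.
Order ((T₁ T₂) T₃): (T₁ T₂): 9×3 by 3×11 → 9×11, cost 9·3·11 = 297; ((T₁ T₂) T₃): 9×11 by 11×7 → 9×7, cost 9·11·7 = 693; cumulative 990. Total 990.
Minimum: 420.

420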